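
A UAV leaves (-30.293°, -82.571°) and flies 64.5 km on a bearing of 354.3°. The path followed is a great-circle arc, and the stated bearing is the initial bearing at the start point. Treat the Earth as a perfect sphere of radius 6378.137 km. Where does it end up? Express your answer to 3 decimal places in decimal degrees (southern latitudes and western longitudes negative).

latitude -29.716°, longitude -82.637°

The arc subtends δ = 64.5/6378.137 = 0.010113 rad at the centre.
Converting: φ₁ = -0.528713 rad, θ = 6.183702 rad.
Destination latitude: φ₂ = arcsin( sin φ₁ cos δ + cos φ₁ sin δ cos θ ) = arcsin(-0.495708) = -29.716°.
Δλ = atan2( sin θ sin δ cos φ₁ , cos δ − sin φ₁ sin φ₂ ) = atan2(-0.000867, 0.749903) = -0.001156 rad = -0.066°.
λ₂ = λ₁ + Δλ = -82.637°.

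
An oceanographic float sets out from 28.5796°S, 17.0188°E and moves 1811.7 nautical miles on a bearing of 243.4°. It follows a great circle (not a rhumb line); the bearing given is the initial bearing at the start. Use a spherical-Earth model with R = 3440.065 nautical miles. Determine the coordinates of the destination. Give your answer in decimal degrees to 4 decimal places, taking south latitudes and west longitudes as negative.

Central angle δ = d/R = 0.526647 rad.
Converting: φ₁ = -0.498808 rad, θ = 4.248131 rad.
Applying the spherical law of cosines for sides, sin φ₂ = sin φ₁ cos δ + cos φ₁ sin δ cos θ = -0.611195, so φ₂ = -37.6760°.
Then Δλ = atan2(-0.394673, 0.572114) = -0.603882 rad, from sin θ sin δ cos φ₁ over cos δ − sin φ₁ sin φ₂.
λ₂ = λ₁ + Δλ = -17.5811°.

latitude -37.6760°, longitude -17.5811°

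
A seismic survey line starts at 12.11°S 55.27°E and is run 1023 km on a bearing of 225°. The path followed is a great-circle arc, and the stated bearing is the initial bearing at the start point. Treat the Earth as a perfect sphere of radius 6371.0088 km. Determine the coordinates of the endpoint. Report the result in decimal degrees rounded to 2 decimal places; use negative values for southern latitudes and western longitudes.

latitude -18.52°, longitude 48.42°

Central angle δ = d/R = 0.160571 rad.
Converting: φ₁ = -0.211359 rad, θ = 3.926991 rad.
Destination latitude: φ₂ = arcsin( sin φ₁ cos δ + cos φ₁ sin δ cos θ ) = arcsin(-0.317628) = -18.52°.
Δλ = atan2( sin θ sin δ cos φ₁ , cos δ − sin φ₁ sin φ₂ ) = atan2(-0.110538, 0.920501) = -0.119512 rad = -6.85°.
λ₂ = 55.27° + -6.85° = 48.42°.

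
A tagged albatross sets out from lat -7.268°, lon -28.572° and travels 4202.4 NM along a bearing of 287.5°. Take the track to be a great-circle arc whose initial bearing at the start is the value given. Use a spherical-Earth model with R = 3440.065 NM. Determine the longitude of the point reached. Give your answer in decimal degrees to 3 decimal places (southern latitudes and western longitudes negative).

longitude -95.858°

The arc subtends δ = 4202.4/3440.065 = 1.221605 rad at the centre.
Start latitude φ₁ = -0.126851 rad; initial bearing θ = 5.017822 rad.
sin φ₂ = sin φ₁ cos δ + cos φ₁ sin δ cos θ = (-0.126511)(0.342138) + (0.991965)(0.939650)(0.300706) = 0.237004
φ₂ = asin(0.237004) = 0.239281 rad = 13.710°.
Then Δλ = atan2(-0.888959, 0.372122) = -1.174356 rad, from sin θ sin δ cos φ₁ over cos δ − sin φ₁ sin φ₂.
λ₂ = -28.572° + -67.286° = -95.858°.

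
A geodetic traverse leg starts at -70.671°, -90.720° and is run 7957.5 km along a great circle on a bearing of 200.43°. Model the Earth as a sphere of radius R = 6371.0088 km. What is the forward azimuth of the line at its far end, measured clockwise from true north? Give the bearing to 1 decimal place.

final bearing 351.8°

δ = 7957.5/6371.0088 = 1.249017 rad (71.5634°).
Start latitude φ₁ = -1.233442 rad; initial bearing θ = 3.498163 rad.
sin φ₂ = sin φ₁ cos δ + cos φ₁ sin δ cos θ = (-0.943634)(0.316255) + (0.330992)(0.948674)(-0.937099) = -0.592681
φ₂ = asin(-0.592681) = -0.634384 rad = -36.348°.
For the longitude increment, Δλ = atan2( sin θ sin δ cos φ₁, cos δ − sin φ₁ sin φ₂ ) = atan2(-0.109607, -0.243019) = -155.724°.
λ₂ = -90.720° + -155.724° = -246.444°, normalized to (−180°, 180°] → 113.556°.
The forward bearing on arrival equals the back-azimuth from the destination plus 180°.
Back-azimuth from P₂ (-36.3°, 113.6°) to P₁ (-70.7°, -90.7°), with Δλ' = λ₁ − λ₂ = -204.3°: atan2( sin Δλ' cos φ₁ , cos φ₂ sin φ₁ − sin φ₂ cos φ₁ cos Δλ' ) = 171.8°.
Final bearing = (171.8° + 180°) mod 360° = 351.8°.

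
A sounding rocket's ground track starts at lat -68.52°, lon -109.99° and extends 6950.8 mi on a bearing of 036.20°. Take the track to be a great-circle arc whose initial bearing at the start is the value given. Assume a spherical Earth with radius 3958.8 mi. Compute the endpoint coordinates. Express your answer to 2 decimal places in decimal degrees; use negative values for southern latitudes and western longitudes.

latitude 27.49°, longitude -69.11°

The arc subtends δ = 6950.8/3958.8 = 1.755785 rad at the centre.
Start latitude φ₁ = -1.195900 rad; initial bearing θ = 0.631809 rad.
Applying the spherical law of cosines for sides, sin φ₂ = sin φ₁ cos δ + cos φ₁ sin δ cos θ = 0.461608, so φ₂ = 27.49°.
Then Δλ = atan2(0.212576, 0.245612) = 0.713421 rad, from sin θ sin δ cos φ₁ over cos δ − sin φ₁ sin φ₂.
λ₂ = -109.99° + 40.88° = -69.11°.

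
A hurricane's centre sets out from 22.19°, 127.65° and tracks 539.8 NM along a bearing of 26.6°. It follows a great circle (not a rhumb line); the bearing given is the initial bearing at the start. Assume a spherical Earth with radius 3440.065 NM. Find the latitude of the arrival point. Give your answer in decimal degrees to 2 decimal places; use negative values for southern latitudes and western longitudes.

latitude 30.16°

Central angle δ = d/R = 0.156916 rad.
Converting: φ₁ = 0.387289 rad, θ = 0.464258 rad.
Destination latitude: φ₂ = arcsin( sin φ₁ cos δ + cos φ₁ sin δ cos θ ) = arcsin(0.502422) = 30.16°.
For the longitude increment, Δλ = atan2( sin θ sin δ cos φ₁, cos δ − sin φ₁ sin φ₂ ) = atan2(0.064790, 0.797960) = 4.64°.
λ₂ = λ₁ + Δλ = 132.29°.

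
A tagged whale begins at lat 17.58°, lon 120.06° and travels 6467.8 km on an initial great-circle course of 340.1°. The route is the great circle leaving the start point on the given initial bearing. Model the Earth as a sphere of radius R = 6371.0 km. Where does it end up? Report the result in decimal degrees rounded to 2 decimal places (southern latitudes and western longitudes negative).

latitude 67.05°, longitude 72.19°

The arc subtends δ = 6467.8/6371 = 1.015194 rad at the centre.
With φ₁ = 17.58° = 0.306829 rad and θ = 340.1° = 5.935865 rad:
Applying the spherical law of cosines for sides, sin φ₂ = sin φ₁ cos δ + cos φ₁ sin δ cos θ = 0.920854, so φ₂ = 67.05°.
Then Δλ = atan2(-0.275675, 0.249323) = -0.835550 rad, from sin θ sin δ cos φ₁ over cos δ − sin φ₁ sin φ₂.
λ₂ = λ₁ + Δλ = 72.19°.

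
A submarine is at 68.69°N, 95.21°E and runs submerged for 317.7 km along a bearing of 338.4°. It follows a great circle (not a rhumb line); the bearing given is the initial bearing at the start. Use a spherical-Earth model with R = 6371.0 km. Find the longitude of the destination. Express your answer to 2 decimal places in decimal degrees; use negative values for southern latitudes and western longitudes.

The arc subtends δ = 317.7/6371 = 0.049867 rad at the centre.
Start latitude φ₁ = 1.198867 rad; initial bearing θ = 5.906194 rad.
sin φ₂ = sin φ₁ cos δ + cos φ₁ sin δ cos θ = (0.931628)(0.998757) + (0.363414)(0.049846)(0.929776) = 0.947312
φ₂ = asin(0.947312) = 1.244738 rad = 71.32°.
Δλ = atan2( sin θ sin δ cos φ₁ , cos δ − sin φ₁ sin φ₂ ) = atan2(-0.006668, 0.116214) = -0.057318 rad = -3.28°.
Hence λ₂ = 95.21° + -3.28° = 91.93°.

longitude 91.93°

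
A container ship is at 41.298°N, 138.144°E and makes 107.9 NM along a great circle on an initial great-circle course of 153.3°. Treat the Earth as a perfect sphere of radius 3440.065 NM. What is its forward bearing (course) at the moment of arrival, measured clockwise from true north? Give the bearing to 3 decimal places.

final bearing 153.981°

Angular distance δ = d/R = 107.9 / 3440.065 = 0.031366 rad.
Converting: φ₁ = 0.720786 rad, θ = 2.675590 rad.
sin φ₂ = sin φ₁ cos δ + cos φ₁ sin δ cos θ = (0.659975)(0.999508) + (0.751287)(0.031361)(-0.893371) = 0.638602
φ₂ = asin(0.638602) = 0.692681 rad = 39.688°.
Δλ = atan2( sin θ sin δ cos φ₁ , cos δ − sin φ₁ sin φ₂ ) = atan2(0.010586, 0.578046) = 0.018312 rad = 1.049°.
λ₂ = λ₁ + Δλ = 139.193°.
The forward bearing on arrival equals the back-azimuth from the destination plus 180°.
Back-azimuth from P₂ (39.688°, 139.193°) to P₁ (41.298°, 138.144°), with Δλ' = λ₁ − λ₂ = -1.049°: atan2( sin Δλ' cos φ₁ , cos φ₂ sin φ₁ − sin φ₂ cos φ₁ cos Δλ' ) = 333.981°.
Final bearing = (333.981° + 180°) mod 360° = 153.981°.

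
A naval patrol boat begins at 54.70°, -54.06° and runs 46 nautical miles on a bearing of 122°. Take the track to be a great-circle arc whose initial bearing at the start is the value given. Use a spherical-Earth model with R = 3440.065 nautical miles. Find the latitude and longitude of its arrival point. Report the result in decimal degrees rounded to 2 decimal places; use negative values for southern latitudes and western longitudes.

Angular distance δ = d/R = 46 / 3440.065 = 0.013372 rad.
With φ₁ = 54.70° = 0.954695 rad and θ = 122° = 2.129302 rad:
Applying the spherical law of cosines for sides, sin φ₂ = sin φ₁ cos δ + cos φ₁ sin δ cos θ = 0.811970, so φ₂ = 54.29°.
Δλ = atan2( sin θ sin δ cos φ₁ , cos δ − sin φ₁ sin φ₂ ) = atan2(0.006553, 0.337231) = 0.019428 rad = 1.11°.
λ₂ = λ₁ + Δλ = -52.95°.

latitude 54.29°, longitude -52.95°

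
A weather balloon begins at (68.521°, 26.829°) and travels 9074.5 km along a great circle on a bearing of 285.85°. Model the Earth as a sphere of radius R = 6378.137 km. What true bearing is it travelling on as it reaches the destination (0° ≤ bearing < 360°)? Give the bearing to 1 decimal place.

final bearing 201.3°

δ = 9074.5/6378.137 = 1.422751 rad (81.5176°).
Converting: φ₁ = 1.195917 rad, θ = 4.989024 rad.
sin φ₂ = sin φ₁ cos δ + cos φ₁ sin δ cos θ = (0.930552)(0.147505) + (0.366160)(0.989061)(0.273120) = 0.236173
φ₂ = asin(0.236173) = 0.238425 rad = 13.661°.
For the longitude increment, Δλ = atan2( sin θ sin δ cos φ₁, cos δ − sin φ₁ sin φ₂ ) = atan2(-0.348386, -0.072266) = -101.719°.
λ₂ = λ₁ + Δλ = -74.890°.
The forward bearing on arrival equals the back-azimuth from the destination plus 180°.
Back-azimuth from P₂ (13.7°, -74.9°) to P₁ (68.5°, 26.8°), with Δλ' = λ₁ − λ₂ = 101.7°: atan2( sin Δλ' cos φ₁ , cos φ₂ sin φ₁ − sin φ₂ cos φ₁ cos Δλ' ) = 21.3°.
Final bearing = (21.3° + 180°) mod 360° = 201.3°.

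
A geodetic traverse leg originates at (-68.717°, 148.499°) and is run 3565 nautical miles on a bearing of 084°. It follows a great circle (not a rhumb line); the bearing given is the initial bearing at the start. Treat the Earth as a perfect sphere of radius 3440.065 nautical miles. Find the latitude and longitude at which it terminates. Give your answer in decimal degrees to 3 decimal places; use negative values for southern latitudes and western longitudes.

Central angle δ = d/R = 1.036318 rad.
Start latitude φ₁ = -1.199338 rad; initial bearing θ = 1.466077 rad.
Destination latitude: φ₂ = arcsin( sin φ₁ cos δ + cos φ₁ sin δ cos θ ) = arcsin(-0.442002) = -26.232°.
Δλ = atan2( sin θ sin δ cos φ₁ , cos δ − sin φ₁ sin φ₂ ) = atan2(0.310641, 0.097536) = 1.266562 rad = 72.569°.
λ₂ = 148.499° + 72.569° = 221.068°, normalized to (−180°, 180°] → -138.932°.

latitude -26.232°, longitude -138.932°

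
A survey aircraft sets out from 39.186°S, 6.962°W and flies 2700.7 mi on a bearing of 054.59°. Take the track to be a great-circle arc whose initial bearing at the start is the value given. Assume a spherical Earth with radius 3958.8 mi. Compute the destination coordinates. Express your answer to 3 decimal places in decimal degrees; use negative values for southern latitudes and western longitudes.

δ = 2700.7/3958.8 = 0.682202 rad (39.0873°).
With φ₁ = -39.186° = -0.683925 rad and θ = 54.59° = 0.952775 rad:
Destination latitude: φ₂ = arcsin( sin φ₁ cos δ + cos φ₁ sin δ cos θ ) = arcsin(-0.207260) = -11.962°.
For the longitude increment, Δλ = atan2( sin θ sin δ cos φ₁, cos δ − sin φ₁ sin φ₂ ) = atan2(0.398306, 0.645231) = 31.687°.
λ₂ = λ₁ + Δλ = 24.725°.

latitude -11.962°, longitude 24.725°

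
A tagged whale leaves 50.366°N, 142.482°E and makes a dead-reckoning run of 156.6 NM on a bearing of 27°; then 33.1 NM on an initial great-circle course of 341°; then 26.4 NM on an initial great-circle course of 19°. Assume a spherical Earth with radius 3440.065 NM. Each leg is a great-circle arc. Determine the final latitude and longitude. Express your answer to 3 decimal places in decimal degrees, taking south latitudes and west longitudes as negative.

Apply the spherical direct solution leg by leg, carrying full precision between legs.
Leg 1: from (50.366°, 142.482°), δ = 156.6/3440.065 = 0.045522 rad, θ = 27° → φ = 52.674°, λ = 144.435°.
Leg 2: from (52.674°, 144.435°), δ = 33.1/3440.065 = 0.009622 rad, θ = 341° → φ = 53.195°, λ = 144.135°.
Leg 3: from (53.195°, 144.135°), δ = 26.4/3440.065 = 0.007674 rad, θ = 19° → φ = 53.611°, λ = 144.376°.

latitude 53.611°, longitude 144.376°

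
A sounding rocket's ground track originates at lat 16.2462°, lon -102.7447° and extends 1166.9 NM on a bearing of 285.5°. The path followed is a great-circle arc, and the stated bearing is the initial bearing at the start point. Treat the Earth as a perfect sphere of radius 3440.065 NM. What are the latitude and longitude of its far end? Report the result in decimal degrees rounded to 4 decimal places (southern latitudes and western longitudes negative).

The arc subtends δ = 1166.9/3440.065 = 0.339209 rad at the centre.
Start latitude φ₁ = 0.283550 rad; initial bearing θ = 4.982915 rad.
Destination latitude: φ₂ = arcsin( sin φ₁ cos δ + cos φ₁ sin δ cos θ ) = arcsin(0.349194) = 20.4380°.
Then Δλ = atan2(-0.307836, 0.845326) = -0.349235 rad, from sin θ sin δ cos φ₁ over cos δ − sin φ₁ sin φ₂.
λ₂ = λ₁ + Δλ = -122.7544°.

latitude 20.4380°, longitude -122.7544°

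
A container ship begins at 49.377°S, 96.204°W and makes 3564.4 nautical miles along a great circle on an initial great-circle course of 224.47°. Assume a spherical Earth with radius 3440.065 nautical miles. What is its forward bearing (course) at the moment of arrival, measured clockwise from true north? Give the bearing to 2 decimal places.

The arc subtends δ = 3564.4/3440.065 = 1.036143 rad at the centre.
Converting: φ₁ = -0.861791 rad, θ = 3.917741 rad.
Applying the spherical law of cosines for sides, sin φ₂ = sin φ₁ cos δ + cos φ₁ sin δ cos θ = -0.786529, so φ₂ = -51.862°.
Δλ = atan2( sin θ sin δ cos φ₁ , cos δ − sin φ₁ sin φ₂ ) = atan2(-0.392453, -0.087441) = -1.790022 rad = -102.561°.
λ₂ = -96.204° + -102.561° = -198.765°, normalized to (−180°, 180°] → 161.235°.
The forward bearing on arrival equals the back-azimuth from the destination plus 180°.
Back-azimuth from P₂ (-51.86°, 161.24°) to P₁ (-49.38°, -96.20°), with Δλ' = λ₁ − λ₂ = -257.44°: atan2( sin Δλ' cos φ₁ , cos φ₂ sin φ₁ − sin φ₂ cos φ₁ cos Δλ' ) = 132.39°.
Final bearing = (132.39° + 180°) mod 360° = 312.39°.

final bearing 312.39°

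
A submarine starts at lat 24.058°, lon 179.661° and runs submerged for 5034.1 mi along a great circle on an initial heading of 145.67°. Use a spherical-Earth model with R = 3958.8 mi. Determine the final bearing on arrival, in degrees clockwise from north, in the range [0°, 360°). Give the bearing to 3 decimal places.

final bearing 139.912°

The arc subtends δ = 5034.1/3958.8 = 1.271623 rad at the centre.
Converting: φ₁ = 0.419891 rad, θ = 2.542421 rad.
Applying the spherical law of cosines for sides, sin φ₂ = sin φ₁ cos δ + cos φ₁ sin δ cos θ = -0.600423, so φ₂ = -36.900°.
Then Δλ = atan2(0.492095, 0.539500) = 0.739477 rad, from sin θ sin δ cos φ₁ over cos δ − sin φ₁ sin φ₂.
λ₂ = 179.661° + 42.369° = 222.030°, normalized to (−180°, 180°] → -137.970°.
The forward bearing on arrival equals the back-azimuth from the destination plus 180°.
Back-azimuth from P₂ (-36.900°, -137.970°) to P₁ (24.058°, 179.661°), with Δλ' = λ₁ − λ₂ = 317.631°: atan2( sin Δλ' cos φ₁ , cos φ₂ sin φ₁ − sin φ₂ cos φ₁ cos Δλ' ) = 319.912°.
Final bearing = (319.912° + 180°) mod 360° = 139.912°.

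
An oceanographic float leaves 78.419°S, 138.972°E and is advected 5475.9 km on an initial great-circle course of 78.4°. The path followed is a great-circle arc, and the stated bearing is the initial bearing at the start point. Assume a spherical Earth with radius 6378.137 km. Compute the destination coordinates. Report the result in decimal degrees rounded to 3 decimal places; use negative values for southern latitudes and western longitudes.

δ = 5475.9/6378.137 = 0.858542 rad (49.1908°).
Start latitude φ₁ = -1.368670 rad; initial bearing θ = 1.368338 rad.
Applying the spherical law of cosines for sides, sin φ₂ = sin φ₁ cos δ + cos φ₁ sin δ cos θ = -0.609683, so φ₂ = -37.567°.
For the longitude increment, Δλ = atan2( sin θ sin δ cos φ₁, cos δ − sin φ₁ sin φ₂ ) = atan2(0.148845, 0.056270) = 69.291°.
λ₂ = 138.972° + 69.291° = 208.263°, normalized to (−180°, 180°] → -151.737°.

latitude -37.567°, longitude -151.737°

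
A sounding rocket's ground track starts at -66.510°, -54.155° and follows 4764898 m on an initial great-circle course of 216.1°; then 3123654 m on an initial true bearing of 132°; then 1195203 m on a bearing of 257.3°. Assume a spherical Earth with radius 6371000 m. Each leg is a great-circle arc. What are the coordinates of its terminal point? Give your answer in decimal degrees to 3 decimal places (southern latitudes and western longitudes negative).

latitude -68.131°, longitude -130.027°

Apply the spherical direct solution leg by leg, carrying full precision between legs.
Leg 1: from (-66.510°, -54.155°), δ = 4764898/6371000 = 0.747904 rad, θ = 216.1° → φ = -63.049°, λ = -172.010°.
Leg 2: from (-63.049°, -172.010°), δ = 3123654/6371000 = 0.490293 rad, θ = 132° → φ = -68.309°, λ = -100.788°.
Leg 3: from (-68.309°, -100.788°), δ = 1195203/6371000 = 0.187601 rad, θ = 257.3° → φ = -68.131°, λ = -130.027°.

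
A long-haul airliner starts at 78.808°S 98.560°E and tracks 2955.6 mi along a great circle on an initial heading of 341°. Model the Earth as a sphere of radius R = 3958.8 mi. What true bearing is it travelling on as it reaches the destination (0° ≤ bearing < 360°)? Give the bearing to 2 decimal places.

Central angle δ = d/R = 0.746590 rad.
Start latitude φ₁ = -1.375459 rad; initial bearing θ = 5.951573 rad.
sin φ₂ = sin φ₁ cos δ + cos φ₁ sin δ cos θ = (-0.980982)(0.734009) + (0.194097)(0.679140)(0.945519) = -0.595412
φ₂ = asin(-0.595412) = -0.637779 rad = -36.542°.
Δλ = atan2( sin θ sin δ cos φ₁ , cos δ − sin φ₁ sin φ₂ ) = atan2(-0.042916, 0.149920) = -0.278804 rad = -15.974°.
λ₂ = λ₁ + Δλ = 82.586°.
The forward bearing on arrival equals the back-azimuth from the destination plus 180°.
Back-azimuth from P₂ (-36.54°, 82.59°) to P₁ (-78.81°, 98.56°), with Δλ' = λ₁ − λ₂ = 15.97°: atan2( sin Δλ' cos φ₁ , cos φ₂ sin φ₁ − sin φ₂ cos φ₁ cos Δλ' ) = 175.49°.
Final bearing = (175.49° + 180°) mod 360° = 355.49°.

final bearing 355.49°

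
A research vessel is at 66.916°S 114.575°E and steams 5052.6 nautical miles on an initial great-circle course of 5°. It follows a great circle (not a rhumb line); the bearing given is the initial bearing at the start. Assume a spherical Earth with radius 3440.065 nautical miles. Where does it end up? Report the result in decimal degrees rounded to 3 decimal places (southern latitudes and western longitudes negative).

Central angle δ = d/R = 1.468751 rad.
Start latitude φ₁ = -1.167905 rad; initial bearing θ = 0.087266 rad.
sin φ₂ = sin φ₁ cos δ + cos φ₁ sin δ cos θ = (-0.919931)(0.101868) + (0.392080)(0.994798)(0.996195) = 0.294845
φ₂ = asin(0.294845) = 0.299293 rad = 17.148°.
Δλ = atan2( sin θ sin δ cos φ₁ , cos δ − sin φ₁ sin φ₂ ) = atan2(0.033994, 0.373105) = 0.090861 rad = 5.206°.
λ₂ = 114.575° + 5.206° = 119.781°.

latitude 17.148°, longitude 119.781°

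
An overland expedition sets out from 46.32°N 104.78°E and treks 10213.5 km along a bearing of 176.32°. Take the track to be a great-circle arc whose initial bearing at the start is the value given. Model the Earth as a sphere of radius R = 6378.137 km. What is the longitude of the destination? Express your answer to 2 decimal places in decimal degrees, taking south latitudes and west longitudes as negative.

longitude 110.01°

Angular distance δ = d/R = 10213.5 / 6378.137 = 1.601330 rad.
Start latitude φ₁ = 0.808437 rad; initial bearing θ = 3.077365 rad.
sin φ₂ = sin φ₁ cos δ + cos φ₁ sin δ cos θ = (0.723208)(-0.030529) + (0.690630)(0.999534)(-0.997938) = -0.710963
φ₂ = asin(-0.710963) = -0.790867 rad = -45.31°.
For the longitude increment, Δλ = atan2( sin θ sin δ cos φ₁, cos δ − sin φ₁ sin φ₂ ) = atan2(0.044307, 0.483646) = 5.23°.
Hence λ₂ = 104.78° + 5.23° = 110.01°.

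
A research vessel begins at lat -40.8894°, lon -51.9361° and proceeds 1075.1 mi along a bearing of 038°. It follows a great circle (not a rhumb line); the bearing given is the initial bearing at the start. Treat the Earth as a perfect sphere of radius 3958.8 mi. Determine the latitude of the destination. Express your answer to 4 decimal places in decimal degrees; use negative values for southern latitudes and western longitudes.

latitude -28.0870°

Central angle δ = d/R = 0.271572 rad.
Converting: φ₁ = -0.713655 rad, θ = 0.663225 rad.
sin φ₂ = sin φ₁ cos δ + cos φ₁ sin δ cos θ = (-0.654601)(0.963350) + (0.755975)(0.268246)(0.788011) = -0.470811
φ₂ = asin(-0.470811) = -0.490210 rad = -28.0870°.
For the longitude increment, Δλ = atan2( sin θ sin δ cos φ₁, cos δ − sin φ₁ sin φ₂ ) = atan2(0.124848, 0.655157) = 10.7891°.
λ₂ = -51.9361° + 10.7891° = -41.1470°.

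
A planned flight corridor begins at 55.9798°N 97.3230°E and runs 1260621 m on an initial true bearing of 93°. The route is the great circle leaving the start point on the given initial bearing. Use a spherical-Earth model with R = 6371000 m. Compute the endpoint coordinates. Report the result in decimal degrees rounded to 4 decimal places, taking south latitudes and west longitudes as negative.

latitude 53.7953°, longitude 116.7346°

Central angle δ = d/R = 0.197869 rad.
Converting: φ₁ = 0.977032 rad, θ = 1.623156 rad.
sin φ₂ = sin φ₁ cos δ + cos φ₁ sin δ cos θ = (0.828840)(0.980488) + (0.559485)(0.196580)(-0.052336) = 0.806912
φ₂ = asin(0.806912) = 0.938905 rad = 53.7953°.
Then Δλ = atan2(0.109833, 0.311687) = 0.338795 rad, from sin θ sin δ cos φ₁ over cos δ − sin φ₁ sin φ₂.
λ₂ = λ₁ + Δλ = 116.7346°.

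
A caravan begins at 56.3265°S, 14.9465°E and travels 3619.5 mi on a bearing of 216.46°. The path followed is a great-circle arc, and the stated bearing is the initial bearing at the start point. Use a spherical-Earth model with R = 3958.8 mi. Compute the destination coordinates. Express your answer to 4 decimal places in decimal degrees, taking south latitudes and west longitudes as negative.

The arc subtends δ = 3619.5/3958.8 = 0.914292 rad at the centre.
Start latitude φ₁ = -0.983083 rad; initial bearing θ = 3.777940 rad.
Applying the spherical law of cosines for sides, sin φ₂ = sin φ₁ cos δ + cos φ₁ sin δ cos θ = -0.861181, so φ₂ = -59.4494°.
For the longitude increment, Δλ = atan2( sin θ sin δ cos φ₁, cos δ − sin φ₁ sin φ₂ ) = atan2(-0.261002, -0.106332) = -112.1660°.
Hence λ₂ = 14.9465° + -112.1660° = -97.2195°.

latitude -59.4494°, longitude -97.2195°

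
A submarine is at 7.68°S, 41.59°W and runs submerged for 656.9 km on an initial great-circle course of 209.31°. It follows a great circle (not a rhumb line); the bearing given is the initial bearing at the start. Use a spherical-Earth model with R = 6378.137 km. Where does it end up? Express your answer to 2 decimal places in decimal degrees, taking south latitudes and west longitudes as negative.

δ = 656.9/6378.137 = 0.102992 rad (5.9010°).
Start latitude φ₁ = -0.134041 rad; initial bearing θ = 3.653149 rad.
sin φ₂ = sin φ₁ cos δ + cos φ₁ sin δ cos θ = (-0.133640)(0.994701) + (0.991030)(0.102810)(-0.871984) = -0.221777
φ₂ = asin(-0.221777) = -0.223636 rad = -12.81°.
Then Δλ = atan2(-0.049878, 0.965063) = -0.051638 rad, from sin θ sin δ cos φ₁ over cos δ − sin φ₁ sin φ₂.
λ₂ = λ₁ + Δλ = -44.55°.

latitude -12.81°, longitude -44.55°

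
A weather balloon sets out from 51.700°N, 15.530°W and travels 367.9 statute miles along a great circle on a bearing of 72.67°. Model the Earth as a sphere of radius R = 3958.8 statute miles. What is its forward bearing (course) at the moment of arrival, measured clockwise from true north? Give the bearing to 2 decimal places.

final bearing 79.37°

Central angle δ = d/R = 0.092932 rad.
Converting: φ₁ = 0.902335 rad, θ = 1.268331 rad.
Destination latitude: φ₂ = arcsin( sin φ₁ cos δ + cos φ₁ sin δ cos θ ) = arcsin(0.798522) = 52.989°.
For the longitude increment, Δλ = atan2( sin θ sin δ cos φ₁, cos δ − sin φ₁ sin φ₂ ) = atan2(0.054904, 0.369024) = 8.462°.
Hence λ₂ = -15.530° + 8.462° = -7.068°.
The forward bearing on arrival equals the back-azimuth from the destination plus 180°.
Back-azimuth from P₂ (52.99°, -7.07°) to P₁ (51.70°, -15.53°), with Δλ' = λ₁ − λ₂ = -8.46°: atan2( sin Δλ' cos φ₁ , cos φ₂ sin φ₁ − sin φ₂ cos φ₁ cos Δλ' ) = 259.37°.
Final bearing = (259.37° + 180°) mod 360° = 79.37°.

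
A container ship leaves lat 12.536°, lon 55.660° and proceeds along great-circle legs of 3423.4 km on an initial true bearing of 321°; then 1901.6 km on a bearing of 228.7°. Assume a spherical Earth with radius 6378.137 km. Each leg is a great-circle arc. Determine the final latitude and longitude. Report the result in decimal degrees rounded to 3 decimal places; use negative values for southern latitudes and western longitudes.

latitude 22.980°, longitude 18.642°

Apply the spherical direct solution leg by leg, carrying full precision between legs.
Leg 1: from (12.536°, 55.660°), δ = 3423.4/6378.137 = 0.536740 rad, θ = 321° → φ = 35.060°, λ = 32.511°.
Leg 2: from (35.060°, 32.511°), δ = 1901.6/6378.137 = 0.298143 rad, θ = 228.7° → φ = 22.980°, λ = 18.642°.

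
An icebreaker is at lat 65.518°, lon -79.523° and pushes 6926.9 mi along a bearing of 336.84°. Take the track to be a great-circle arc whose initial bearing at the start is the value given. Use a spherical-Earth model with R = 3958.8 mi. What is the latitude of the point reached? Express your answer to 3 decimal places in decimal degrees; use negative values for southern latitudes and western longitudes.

latitude 12.294°

The arc subtends δ = 6926.9/3958.8 = 1.749747 rad at the centre.
Start latitude φ₁ = 1.143505 rad; initial bearing θ = 5.878967 rad.
Destination latitude: φ₂ = arcsin( sin φ₁ cos δ + cos φ₁ sin δ cos θ ) = arcsin(0.212932) = 12.294°.
Then Δλ = atan2(-0.160384, -0.371785) = -2.734324 rad, from sin θ sin δ cos φ₁ over cos δ − sin φ₁ sin φ₂.
λ₂ = -79.523° + -156.665° = -236.188°, normalized to (−180°, 180°] → 123.812°.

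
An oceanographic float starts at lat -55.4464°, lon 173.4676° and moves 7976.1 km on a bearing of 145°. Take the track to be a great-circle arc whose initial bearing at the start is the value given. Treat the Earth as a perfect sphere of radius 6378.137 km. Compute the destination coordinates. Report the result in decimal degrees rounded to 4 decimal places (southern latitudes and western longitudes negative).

latitude -44.4478°, longitude -56.2264°

Central angle δ = d/R = 1.250538 rad.
Start latitude φ₁ = -0.967722 rad; initial bearing θ = 2.530727 rad.
Applying the spherical law of cosines for sides, sin φ₂ = sin φ₁ cos δ + cos φ₁ sin δ cos θ = -0.700259, so φ₂ = -44.4478°.
Δλ = atan2( sin θ sin δ cos φ₁ , cos δ − sin φ₁ sin φ₂ ) = atan2(0.308778, -0.261918) = 2.274268 rad = 130.3060°.
λ₂ = 173.4676° + 130.3060° = 303.7736°, normalized to (−180°, 180°] → -56.2264°.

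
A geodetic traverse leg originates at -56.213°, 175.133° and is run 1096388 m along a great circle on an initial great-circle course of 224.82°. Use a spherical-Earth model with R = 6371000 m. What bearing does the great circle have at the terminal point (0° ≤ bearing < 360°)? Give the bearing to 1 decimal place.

final bearing 237.9°

The arc subtends δ = 1096388/6371000 = 0.172090 rad at the centre.
Converting: φ₁ = -0.981102 rad, θ = 3.923849 rad.
sin φ₂ = sin φ₁ cos δ + cos φ₁ sin δ cos θ = (-0.831111)(0.985229) + (0.556107)(0.171242)(-0.709325) = -0.886383
φ₂ = asin(-0.886383) = -1.089472 rad = -62.422°.
Δλ = atan2( sin θ sin δ cos φ₁ , cos δ − sin φ₁ sin φ₂ ) = atan2(-0.067125, 0.248547) = -0.263778 rad = -15.113°.
Hence λ₂ = 175.133° + -15.113° = 160.020°.
The forward bearing on arrival equals the back-azimuth from the destination plus 180°.
Back-azimuth from P₂ (-62.4°, 160.0°) to P₁ (-56.2°, 175.1°), with Δλ' = λ₁ − λ₂ = 15.1°: atan2( sin Δλ' cos φ₁ , cos φ₂ sin φ₁ − sin φ₂ cos φ₁ cos Δλ' ) = 57.9°.
Final bearing = (57.9° + 180°) mod 360° = 237.9°.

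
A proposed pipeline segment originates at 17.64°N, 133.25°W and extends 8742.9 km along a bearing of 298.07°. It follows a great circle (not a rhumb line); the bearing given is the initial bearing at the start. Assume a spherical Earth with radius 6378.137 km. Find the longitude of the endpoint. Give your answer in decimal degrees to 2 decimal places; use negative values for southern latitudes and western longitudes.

δ = 8742.9/6378.137 = 1.370761 rad (78.5388°).
Converting: φ₁ = 0.307876 rad, θ = 5.202303 rad.
Applying the spherical law of cosines for sides, sin φ₂ = sin φ₁ cos δ + cos φ₁ sin δ cos θ = 0.499697, so φ₂ = 29.98°.
Δλ = atan2( sin θ sin δ cos φ₁ , cos δ − sin φ₁ sin φ₂ ) = atan2(-0.824116, 0.047278) = -1.513491 rad = -86.72°.
λ₂ = -133.25° + -86.72° = -219.97°, normalized to (−180°, 180°] → 140.03°.

longitude 140.03°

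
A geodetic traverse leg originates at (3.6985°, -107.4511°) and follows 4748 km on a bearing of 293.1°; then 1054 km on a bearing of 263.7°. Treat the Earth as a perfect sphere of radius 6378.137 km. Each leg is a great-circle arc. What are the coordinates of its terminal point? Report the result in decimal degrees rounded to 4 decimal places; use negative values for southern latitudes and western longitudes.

Apply the spherical direct solution leg by leg, carrying full precision between legs.
Leg 1: from (3.6985°, -107.4511°), δ = 4748/6378.137 = 0.744418 rad, θ = 293.1° → φ = 18.2229°, λ = -148.4562°.
Leg 2: from (18.2229°, -148.4562°), δ = 1054/6378.137 = 0.165252 rad, θ = 263.7° → φ = 16.9363°, λ = -158.2975°.

latitude 16.9363°, longitude -158.2975°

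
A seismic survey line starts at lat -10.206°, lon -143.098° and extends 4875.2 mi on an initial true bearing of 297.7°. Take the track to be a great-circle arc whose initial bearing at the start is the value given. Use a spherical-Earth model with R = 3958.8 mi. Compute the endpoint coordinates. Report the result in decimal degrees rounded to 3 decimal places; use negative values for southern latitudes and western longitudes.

latitude 21.865°, longitude 152.792°

Angular distance δ = d/R = 4875.2 / 3958.8 = 1.231484 rad.
With φ₁ = -10.206° = -0.178128 rad and θ = 297.7° = 5.195845 rad:
Destination latitude: φ₂ = arcsin( sin φ₁ cos δ + cos φ₁ sin δ cos θ ) = arcsin(0.372428) = 21.865°.
For the longitude increment, Δλ = atan2( sin θ sin δ cos φ₁, cos δ − sin φ₁ sin φ₂ ) = atan2(-0.821701, 0.398828) = -64.110°.
λ₂ = -143.098° + -64.110° = -207.208°, normalized to (−180°, 180°] → 152.792°.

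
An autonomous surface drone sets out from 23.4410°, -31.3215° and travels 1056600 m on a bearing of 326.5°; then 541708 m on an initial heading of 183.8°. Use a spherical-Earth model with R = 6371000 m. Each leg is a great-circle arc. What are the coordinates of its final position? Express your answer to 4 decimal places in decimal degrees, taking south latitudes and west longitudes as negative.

latitude 26.3801°, longitude -37.7992°

Apply the spherical direct solution leg by leg, carrying full precision between legs.
Leg 1: from (23.4410°, -31.3215°), δ = 1056600/6371000 = 0.165845 rad, θ = 326.5° → φ = 31.2416°, λ = -37.4392°.
Leg 2: from (31.2416°, -37.4392°), δ = 541708/6371000 = 0.085027 rad, θ = 183.8° → φ = 26.3801°, λ = -37.7992°.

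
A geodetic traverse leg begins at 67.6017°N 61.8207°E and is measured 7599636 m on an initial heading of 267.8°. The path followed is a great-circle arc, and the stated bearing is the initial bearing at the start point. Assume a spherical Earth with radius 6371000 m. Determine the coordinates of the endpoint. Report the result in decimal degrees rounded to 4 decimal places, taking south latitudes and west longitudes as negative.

latitude 19.1219°, longitude -17.5919°

The arc subtends δ = 7599636/6371000 = 1.192848 rad at the centre.
With φ₁ = 67.6017° = 1.179872 rad and θ = 267.8° = 4.673992 rad:
sin φ₂ = sin φ₁ cos δ + cos φ₁ sin δ cos θ = (0.924557)(0.369014) + (0.381043)(0.929424)(-0.038388) = 0.327580
φ₂ = asin(0.327580) = 0.333741 rad = 19.1219°.
Δλ = atan2( sin θ sin δ cos φ₁ , cos δ − sin φ₁ sin φ₂ ) = atan2(-0.353889, 0.066148) = -1.386012 rad = -79.4126°.
λ₂ = λ₁ + Δλ = -17.5919°.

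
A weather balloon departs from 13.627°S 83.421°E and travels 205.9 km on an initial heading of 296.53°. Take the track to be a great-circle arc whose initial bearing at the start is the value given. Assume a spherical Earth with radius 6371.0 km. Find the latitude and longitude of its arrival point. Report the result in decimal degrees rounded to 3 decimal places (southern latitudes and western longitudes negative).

latitude -12.794°, longitude 81.722°

δ = 205.9/6371 = 0.032318 rad (1.8517°).
Start latitude φ₁ = -0.237836 rad; initial bearing θ = 5.175425 rad.
Destination latitude: φ₂ = arcsin( sin φ₁ cos δ + cos φ₁ sin δ cos θ ) = arcsin(-0.221450) = -12.794°.
Then Δλ = atan2(-0.028096, 0.947304) = -0.029651 rad, from sin θ sin δ cos φ₁ over cos δ − sin φ₁ sin φ₂.
λ₂ = 83.421° + -1.699° = 81.722°.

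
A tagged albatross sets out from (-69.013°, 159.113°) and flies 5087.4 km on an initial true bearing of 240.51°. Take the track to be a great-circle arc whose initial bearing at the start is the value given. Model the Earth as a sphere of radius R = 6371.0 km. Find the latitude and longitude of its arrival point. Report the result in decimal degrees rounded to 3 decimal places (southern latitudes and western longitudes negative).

latitude -51.057°, longitude 61.863°

δ = 5087.4/6371 = 0.798525 rad (45.7521°).
Start latitude φ₁ = -1.204504 rad; initial bearing θ = 4.197691 rad.
Applying the spherical law of cosines for sides, sin φ₂ = sin φ₁ cos δ + cos φ₁ sin δ cos θ = -0.777772, so φ₂ = -51.057°.
Δλ = atan2( sin θ sin δ cos φ₁ , cos δ − sin φ₁ sin φ₂ ) = atan2(-0.223318, -0.028411) = -1.697340 rad = -97.250°.
λ₂ = 159.113° + -97.250° = 61.863°.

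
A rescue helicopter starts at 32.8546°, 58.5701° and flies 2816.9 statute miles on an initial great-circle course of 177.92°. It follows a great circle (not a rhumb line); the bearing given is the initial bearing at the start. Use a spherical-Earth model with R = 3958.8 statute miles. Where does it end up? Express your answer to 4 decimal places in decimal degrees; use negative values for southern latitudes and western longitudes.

Central angle δ = d/R = 0.711554 rad.
Start latitude φ₁ = 0.573421 rad; initial bearing θ = 3.105290 rad.
Destination latitude: φ₂ = arcsin( sin φ₁ cos δ + cos φ₁ sin δ cos θ ) = arcsin(-0.137333) = -7.8935°.
Δλ = atan2( sin θ sin δ cos φ₁ , cos δ − sin φ₁ sin φ₂ ) = atan2(0.019910, 0.831852) = 0.023930 rad = 1.3711°.
λ₂ = λ₁ + Δλ = 59.9412°.

latitude -7.8935°, longitude 59.9412°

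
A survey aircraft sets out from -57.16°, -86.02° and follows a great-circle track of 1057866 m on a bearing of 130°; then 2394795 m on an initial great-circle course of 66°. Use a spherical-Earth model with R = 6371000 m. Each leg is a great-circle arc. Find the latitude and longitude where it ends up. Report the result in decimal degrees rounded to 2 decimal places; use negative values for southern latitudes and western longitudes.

latitude -49.04°, longitude -39.39°

Apply the spherical direct solution leg by leg, carrying full precision between legs.
Leg 1: from (-57.16°, -86.02°), δ = 1057866/6371000 = 0.166044 rad, θ = 130° → φ = -62.41°, λ = -70.16°.
Leg 2: from (-62.41°, -70.16°), δ = 2394795/6371000 = 0.375890 rad, θ = 66° → φ = -49.04°, λ = -39.39°.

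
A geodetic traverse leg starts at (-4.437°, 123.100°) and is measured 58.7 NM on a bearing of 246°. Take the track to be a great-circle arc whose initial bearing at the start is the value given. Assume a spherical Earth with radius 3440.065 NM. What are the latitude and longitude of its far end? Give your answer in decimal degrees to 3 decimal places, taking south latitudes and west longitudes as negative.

δ = 58.7/3440.065 = 0.017064 rad (0.9777°).
Converting: φ₁ = -0.077440 rad, θ = 4.293510 rad.
Destination latitude: φ₂ = arcsin( sin φ₁ cos δ + cos φ₁ sin δ cos θ ) = arcsin(-0.084271) = -4.834°.
For the longitude increment, Δλ = atan2( sin θ sin δ cos φ₁, cos δ − sin φ₁ sin φ₂ ) = atan2(-0.015541, 0.993335) = -0.896°.
Hence λ₂ = 123.100° + -0.896° = 122.204°.

latitude -4.834°, longitude 122.204°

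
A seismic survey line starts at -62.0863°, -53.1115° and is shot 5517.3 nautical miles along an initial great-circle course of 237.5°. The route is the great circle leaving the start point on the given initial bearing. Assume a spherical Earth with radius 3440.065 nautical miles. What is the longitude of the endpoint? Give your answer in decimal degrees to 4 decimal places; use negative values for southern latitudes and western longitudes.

longitude -173.2807°

Central angle δ = d/R = 1.603836 rad.
Start latitude φ₁ = -1.083610 rad; initial bearing θ = 4.145157 rad.
sin φ₂ = sin φ₁ cos δ + cos φ₁ sin δ cos θ = (-0.883654)(-0.033034) + (0.468141)(0.999454)(-0.537300) = -0.222204
φ₂ = asin(-0.222204) = -0.224075 rad = -12.8385°.
Then Δλ = atan2(-0.394611, -0.229385) = -2.097349 rad, from sin θ sin δ cos φ₁ over cos δ − sin φ₁ sin φ₂.
Hence λ₂ = -53.1115° + -120.1692° = -173.2807°.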